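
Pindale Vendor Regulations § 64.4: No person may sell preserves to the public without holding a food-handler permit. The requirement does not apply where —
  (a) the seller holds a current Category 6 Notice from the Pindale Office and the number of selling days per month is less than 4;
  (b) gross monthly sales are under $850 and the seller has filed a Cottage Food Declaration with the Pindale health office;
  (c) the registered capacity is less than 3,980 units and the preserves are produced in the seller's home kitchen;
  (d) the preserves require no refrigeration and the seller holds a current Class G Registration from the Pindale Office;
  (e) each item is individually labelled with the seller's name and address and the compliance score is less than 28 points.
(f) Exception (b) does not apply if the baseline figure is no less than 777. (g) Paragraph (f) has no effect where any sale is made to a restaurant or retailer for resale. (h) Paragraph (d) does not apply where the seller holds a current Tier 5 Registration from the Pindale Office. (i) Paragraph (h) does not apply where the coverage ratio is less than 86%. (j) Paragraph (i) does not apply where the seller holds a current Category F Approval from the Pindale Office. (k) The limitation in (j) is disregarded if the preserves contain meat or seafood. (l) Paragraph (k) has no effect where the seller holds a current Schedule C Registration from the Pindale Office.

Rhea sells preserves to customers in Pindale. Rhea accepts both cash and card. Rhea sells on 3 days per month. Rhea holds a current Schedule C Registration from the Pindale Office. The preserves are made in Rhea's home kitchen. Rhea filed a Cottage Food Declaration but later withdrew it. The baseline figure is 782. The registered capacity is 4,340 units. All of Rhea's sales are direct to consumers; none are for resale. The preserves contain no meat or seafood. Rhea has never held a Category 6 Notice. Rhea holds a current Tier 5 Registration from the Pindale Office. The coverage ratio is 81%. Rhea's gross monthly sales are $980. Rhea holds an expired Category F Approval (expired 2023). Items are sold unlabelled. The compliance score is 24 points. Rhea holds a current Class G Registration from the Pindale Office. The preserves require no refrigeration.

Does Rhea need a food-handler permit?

Exception (a) requires that the seller holds a current Category 6 Notice from the Pindale Office; but the Category 6 Notice is not current, so (a) is unavailable.
Exception (b) requires that gross monthly sales are under $850; but gross monthly sales are $980, not under $850, so (b) is unavailable.
Exception (c) requires that the registered capacity is less than 3,980 units; but the registered capacity is 4,340 units, not less than 3,980 units, so (c) is unavailable.
Exception (d): the preserves are shelf-stable; a current Class G Registration is held — every condition holds. Considering the limiting provisions: (h) operates (a current Tier 5 Registration is held), but yields to (i): (i) is triggered — the coverage ratio is 81%, less than the 86% limit. (j), which would lift (i), does not operate here — no current Category F Approval is held. (d) remains available.
Exception (e) does not apply: items are sold unlabelled.

No — exception (d) applies; Rhea is not required to hold a food-handler permit.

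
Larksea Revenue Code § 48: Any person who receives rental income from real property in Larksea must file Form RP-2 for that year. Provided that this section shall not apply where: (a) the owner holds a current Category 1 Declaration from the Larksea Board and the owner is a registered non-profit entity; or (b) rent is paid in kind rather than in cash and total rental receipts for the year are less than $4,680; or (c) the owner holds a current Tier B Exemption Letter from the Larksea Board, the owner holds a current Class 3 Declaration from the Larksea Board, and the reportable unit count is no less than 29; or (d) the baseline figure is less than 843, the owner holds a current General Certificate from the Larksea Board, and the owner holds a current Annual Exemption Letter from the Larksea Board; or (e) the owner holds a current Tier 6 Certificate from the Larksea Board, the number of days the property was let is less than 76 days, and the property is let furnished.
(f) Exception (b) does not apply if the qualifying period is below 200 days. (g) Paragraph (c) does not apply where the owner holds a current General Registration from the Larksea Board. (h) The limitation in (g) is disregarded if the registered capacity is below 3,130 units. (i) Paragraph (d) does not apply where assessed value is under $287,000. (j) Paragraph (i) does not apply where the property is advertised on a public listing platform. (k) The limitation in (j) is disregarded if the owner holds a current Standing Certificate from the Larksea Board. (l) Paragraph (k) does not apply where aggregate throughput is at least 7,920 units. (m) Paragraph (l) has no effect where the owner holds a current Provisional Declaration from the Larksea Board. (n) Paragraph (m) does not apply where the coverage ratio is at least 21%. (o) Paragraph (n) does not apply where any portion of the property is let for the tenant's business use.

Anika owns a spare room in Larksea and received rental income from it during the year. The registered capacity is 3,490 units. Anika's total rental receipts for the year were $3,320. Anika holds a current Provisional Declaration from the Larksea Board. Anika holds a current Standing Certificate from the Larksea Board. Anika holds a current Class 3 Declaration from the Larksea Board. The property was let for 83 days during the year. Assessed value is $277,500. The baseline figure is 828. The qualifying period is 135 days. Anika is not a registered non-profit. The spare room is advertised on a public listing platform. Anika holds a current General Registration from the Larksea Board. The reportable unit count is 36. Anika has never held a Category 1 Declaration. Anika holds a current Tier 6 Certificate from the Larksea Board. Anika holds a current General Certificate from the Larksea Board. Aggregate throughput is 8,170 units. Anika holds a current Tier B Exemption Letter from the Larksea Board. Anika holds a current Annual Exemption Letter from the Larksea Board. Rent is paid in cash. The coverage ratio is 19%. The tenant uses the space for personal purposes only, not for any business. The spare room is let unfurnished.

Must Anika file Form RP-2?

Yes — Anika must file Form RP-2.

Exception (a) requires that the owner holds a current Category 1 Declaration from the Larksea Board; but the Category 1 Declaration is not current, so (a) is unavailable.
Exception (b) does not apply: rent is paid in cash.
Exception (c)'s conditions are all satisfied: a current Tier B Exemption Letter is held; a current Class 3 Declaration is held; the reportable unit count is 36, meeting the 29 threshold. But applying paragraphs (g)–(h): (g) operates against (c): a current General Registration is held. (h), which would lift (g), is not triggered — the registered capacity is 3,490 units, not below 3,130 units. So (c) is unavailable.
All of (d)'s requirements are met (the baseline figure is 828, less than the 843 limit; a current General Certificate is held; a current Annual Exemption Letter is held). But: (i) is triggered — assessed value is $277,500, under the $287,000 limit. (j) applies (the property is publicly advertised), but is set aside by (k): (k) operates against (j): a current Standing Certificate is held. (l) is engaged (aggregate throughput is 8,170 units, meeting the 7,920 units threshold), but is displaced by (m): (m) operates against (l): a current Provisional Declaration is held. (n) is not triggered (the coverage ratio is 19%, short of 21%), so (m) stands. (d) is therefore removed.
Exception (e) does not apply: the number of days the property was let is 83 days, not less than 76 days.
None of the exceptions is available; § 48 applies in full.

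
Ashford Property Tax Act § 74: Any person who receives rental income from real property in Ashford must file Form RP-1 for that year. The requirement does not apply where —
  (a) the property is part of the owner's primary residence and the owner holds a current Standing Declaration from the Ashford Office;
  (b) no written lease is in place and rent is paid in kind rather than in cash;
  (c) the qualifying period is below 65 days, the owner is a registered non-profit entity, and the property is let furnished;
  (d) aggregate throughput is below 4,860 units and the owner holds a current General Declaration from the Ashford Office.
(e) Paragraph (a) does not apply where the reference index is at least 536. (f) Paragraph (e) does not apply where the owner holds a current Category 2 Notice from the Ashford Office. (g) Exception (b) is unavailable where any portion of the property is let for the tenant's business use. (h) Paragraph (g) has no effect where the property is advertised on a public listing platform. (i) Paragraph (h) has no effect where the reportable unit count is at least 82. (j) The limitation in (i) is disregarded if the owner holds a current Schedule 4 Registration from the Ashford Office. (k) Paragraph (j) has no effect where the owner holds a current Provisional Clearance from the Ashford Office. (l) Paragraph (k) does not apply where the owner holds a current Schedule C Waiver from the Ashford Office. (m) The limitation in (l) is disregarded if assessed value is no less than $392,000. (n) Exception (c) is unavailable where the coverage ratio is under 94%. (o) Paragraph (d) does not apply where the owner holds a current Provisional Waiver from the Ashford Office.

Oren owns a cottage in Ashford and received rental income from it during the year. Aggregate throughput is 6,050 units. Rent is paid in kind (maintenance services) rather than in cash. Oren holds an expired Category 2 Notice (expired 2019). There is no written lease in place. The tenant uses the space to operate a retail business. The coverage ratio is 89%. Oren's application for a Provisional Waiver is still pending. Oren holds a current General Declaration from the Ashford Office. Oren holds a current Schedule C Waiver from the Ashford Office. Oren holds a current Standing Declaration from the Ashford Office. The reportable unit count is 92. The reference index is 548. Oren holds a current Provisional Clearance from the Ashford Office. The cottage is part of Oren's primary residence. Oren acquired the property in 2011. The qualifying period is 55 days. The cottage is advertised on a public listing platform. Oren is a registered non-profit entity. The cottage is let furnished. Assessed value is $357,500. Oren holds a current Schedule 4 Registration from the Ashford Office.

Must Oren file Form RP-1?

No — exception (b) applies; Oren is not required to file Form RP-1.

Exception (a)'s conditions are all satisfied: the cottage is part of the primary residence; a current Standing Declaration is held. But applying paragraphs (e)–(f): (e) operates against (a): the reference index is 548, meeting the 536 threshold. (f), which would lift (e), is not engaged — there is no Category 2 Notice in force. Exception (a) does not apply.
Exception (b): there is no written lease; rent is paid in kind — every condition holds. Under paragraphs (g)–(m): (g) applies (the space is let for business use), but is set aside by (h): (h) is engaged — the property is publicly advertised. (i) is triggered (the reportable unit count is 92, meeting the 82 threshold), but is set aside by (j): (j) operates — a current Schedule 4 Registration is held. (k) would limit (j) — a current Provisional Clearance is held — but (l) sets (k) aside: (l) operates against (k): a current Schedule C Waiver is held. (m), which would lift (l), is not engaged — assessed value is $357,500, short of $392,000. Exception (b) stands.
Exception (c): the qualifying period is 55 days, below the 65 days limit; Oren is a registered non-profit; the property is let furnished — every condition holds. But: (n) operates against (c): the coverage ratio is 89%, under the 94% limit. Exception (c) does not apply.
Exception (d) does not apply: aggregate throughput is 6,050 units, not below 4,860 units.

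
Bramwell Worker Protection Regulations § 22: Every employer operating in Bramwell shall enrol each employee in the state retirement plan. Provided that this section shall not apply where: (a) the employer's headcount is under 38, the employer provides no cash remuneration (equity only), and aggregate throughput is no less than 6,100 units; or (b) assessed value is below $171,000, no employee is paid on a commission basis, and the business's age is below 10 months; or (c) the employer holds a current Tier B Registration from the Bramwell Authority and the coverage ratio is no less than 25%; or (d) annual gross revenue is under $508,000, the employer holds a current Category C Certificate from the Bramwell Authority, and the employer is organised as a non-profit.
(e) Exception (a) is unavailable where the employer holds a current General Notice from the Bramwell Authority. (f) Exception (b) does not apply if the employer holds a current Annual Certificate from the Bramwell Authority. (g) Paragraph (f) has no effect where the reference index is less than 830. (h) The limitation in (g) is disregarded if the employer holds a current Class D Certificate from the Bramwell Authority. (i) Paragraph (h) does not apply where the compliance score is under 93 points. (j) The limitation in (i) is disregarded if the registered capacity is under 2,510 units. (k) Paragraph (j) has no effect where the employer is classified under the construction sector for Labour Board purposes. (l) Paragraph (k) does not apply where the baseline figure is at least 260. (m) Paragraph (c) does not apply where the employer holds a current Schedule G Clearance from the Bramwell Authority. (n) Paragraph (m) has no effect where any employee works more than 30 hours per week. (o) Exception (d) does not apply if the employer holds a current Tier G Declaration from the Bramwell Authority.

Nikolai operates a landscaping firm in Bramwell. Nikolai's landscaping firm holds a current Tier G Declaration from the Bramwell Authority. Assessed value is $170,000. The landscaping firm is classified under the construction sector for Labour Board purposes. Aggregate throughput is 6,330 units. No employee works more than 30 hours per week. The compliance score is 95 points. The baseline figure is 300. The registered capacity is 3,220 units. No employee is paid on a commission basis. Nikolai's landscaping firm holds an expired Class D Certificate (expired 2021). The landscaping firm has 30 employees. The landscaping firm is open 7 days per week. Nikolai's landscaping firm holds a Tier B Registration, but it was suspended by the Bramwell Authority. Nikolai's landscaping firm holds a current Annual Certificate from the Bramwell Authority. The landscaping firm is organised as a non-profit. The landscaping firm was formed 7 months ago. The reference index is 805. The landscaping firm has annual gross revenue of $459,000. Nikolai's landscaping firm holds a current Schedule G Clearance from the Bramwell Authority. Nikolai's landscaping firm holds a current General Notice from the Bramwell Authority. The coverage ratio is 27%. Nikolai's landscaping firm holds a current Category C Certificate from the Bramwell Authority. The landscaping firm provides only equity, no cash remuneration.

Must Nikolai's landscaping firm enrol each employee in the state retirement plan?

Exception (a)'s conditions are all satisfied: the employer's headcount is 30, under the 38 limit; remuneration is equity-only; aggregate throughput is 6,330 units, meeting the 6,100 units threshold. But applying paragraph (e): (e) applies — a current General Notice is held. (a) is therefore removed.
All of (b)'s requirements are met (assessed value is $170,000, below the $171,000 limit; no employee is paid on commission; the business's age is 7 months, below the 10 months limit). As to paragraphs (f)–(l): (f) would limit (b) — a current Annual Certificate is held — but (g) sets (f) aside: (g) applies — the reference index is 805, less than the 830 limit. (h) does not operate here (no current Class D Certificate is held), so (g) stands. (b) remains available.
Exception (c) requires that the employer holds a current Tier B Registration from the Bramwell Authority; but there is no Tier B Registration in force, so (c) is unavailable.
Exception (d) is satisfied on its face — annual gross revenue is $459,000, under the $508,000 limit; a current Category C Certificate is held; the employer is a non-profit. But applying paragraph (o): (o) operates against (d): a current Tier G Declaration is held. Exception (d) does not apply.

No — exception (b) applies; Nikolai's landscaping firm is not required to enrol each employee in the state retirement plan.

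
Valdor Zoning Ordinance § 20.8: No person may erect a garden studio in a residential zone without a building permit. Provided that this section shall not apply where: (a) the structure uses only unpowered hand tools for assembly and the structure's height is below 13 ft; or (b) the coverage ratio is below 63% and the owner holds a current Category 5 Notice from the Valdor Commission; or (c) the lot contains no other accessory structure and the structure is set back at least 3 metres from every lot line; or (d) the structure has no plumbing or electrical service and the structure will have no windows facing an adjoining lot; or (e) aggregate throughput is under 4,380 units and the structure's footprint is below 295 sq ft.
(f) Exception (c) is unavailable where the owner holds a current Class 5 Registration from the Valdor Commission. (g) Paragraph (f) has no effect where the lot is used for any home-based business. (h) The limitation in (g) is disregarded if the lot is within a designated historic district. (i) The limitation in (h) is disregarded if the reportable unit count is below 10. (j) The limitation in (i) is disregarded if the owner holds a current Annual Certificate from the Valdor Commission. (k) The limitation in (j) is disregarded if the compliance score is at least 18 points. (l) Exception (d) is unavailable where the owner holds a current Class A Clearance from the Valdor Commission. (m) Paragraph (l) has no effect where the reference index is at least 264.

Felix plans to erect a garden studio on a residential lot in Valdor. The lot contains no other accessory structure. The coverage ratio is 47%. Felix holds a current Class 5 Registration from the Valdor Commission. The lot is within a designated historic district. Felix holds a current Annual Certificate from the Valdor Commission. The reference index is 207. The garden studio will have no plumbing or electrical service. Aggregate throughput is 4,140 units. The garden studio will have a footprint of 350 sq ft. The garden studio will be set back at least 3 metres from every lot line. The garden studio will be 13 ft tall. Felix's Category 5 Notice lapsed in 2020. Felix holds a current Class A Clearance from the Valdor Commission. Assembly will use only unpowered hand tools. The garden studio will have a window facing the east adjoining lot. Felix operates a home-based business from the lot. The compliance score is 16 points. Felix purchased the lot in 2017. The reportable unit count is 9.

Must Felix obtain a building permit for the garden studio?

Exception (a) does not apply: the structure's height is 13 ft, not below 13 ft.
Exception (b) fails — no current Category 5 Notice is held.
Exception (c)'s conditions are all satisfied: the lot has no other accessory structure; the setback is at least 3 m on every side. But applying paragraphs (f)–(k): (f) operates against (c): a current Class 5 Registration is held. (g) applies (a home-based business operates on the lot), but is itself disapplied by (h): (h) operates against (g): the lot is in a historic district. (i) is engaged (the reportable unit count is 9, below the 10 limit), but is itself disapplied by (j): (j) operates against (i): a current Annual Certificate is held. (k), which would lift (j), is not triggered — the compliance score is 16 points, short of 18 points. (c) is therefore removed.
Exception (d) does not apply: a window faces an adjoining lot.
Exception (e) fails — the structure's footprint is 350 sq ft, not below 295 sq ft.
No exception applies. The general rule governs.

Yes — Felix must obtain a building permit.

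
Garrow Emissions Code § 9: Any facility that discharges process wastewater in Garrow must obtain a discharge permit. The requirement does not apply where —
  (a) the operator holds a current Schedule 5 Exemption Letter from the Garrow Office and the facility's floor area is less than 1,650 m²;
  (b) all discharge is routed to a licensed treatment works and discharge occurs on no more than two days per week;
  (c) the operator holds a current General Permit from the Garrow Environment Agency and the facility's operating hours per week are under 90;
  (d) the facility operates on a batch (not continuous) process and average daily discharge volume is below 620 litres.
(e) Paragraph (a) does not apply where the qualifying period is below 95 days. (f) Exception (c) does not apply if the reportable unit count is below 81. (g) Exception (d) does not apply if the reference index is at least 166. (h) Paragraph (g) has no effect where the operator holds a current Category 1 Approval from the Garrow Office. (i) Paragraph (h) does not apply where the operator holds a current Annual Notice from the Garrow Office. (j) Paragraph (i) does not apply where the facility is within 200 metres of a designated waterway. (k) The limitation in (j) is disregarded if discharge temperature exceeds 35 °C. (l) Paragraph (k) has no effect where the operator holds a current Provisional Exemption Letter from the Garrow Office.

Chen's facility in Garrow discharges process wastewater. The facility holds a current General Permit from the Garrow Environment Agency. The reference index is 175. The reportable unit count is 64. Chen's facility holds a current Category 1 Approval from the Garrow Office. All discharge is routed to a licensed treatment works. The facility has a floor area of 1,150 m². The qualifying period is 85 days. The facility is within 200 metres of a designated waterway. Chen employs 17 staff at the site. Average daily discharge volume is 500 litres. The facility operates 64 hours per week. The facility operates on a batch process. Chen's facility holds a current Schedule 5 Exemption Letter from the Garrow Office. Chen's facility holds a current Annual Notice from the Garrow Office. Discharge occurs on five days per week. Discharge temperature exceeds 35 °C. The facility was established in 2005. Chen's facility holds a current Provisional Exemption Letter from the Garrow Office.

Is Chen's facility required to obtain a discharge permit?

No — exception (d) applies; Chen's facility is not required to obtain a discharge permit.

Exception (a) is satisfied on its face — a current Schedule 5 Exemption Letter is held; the facility's floor area is 1,150 m², less than the 1,650 m² limit. But: (e) is engaged — the qualifying period is 85 days, below the 95 days limit. Exception (a) does not apply.
Exception (b) fails — discharge occurs on five days per week.
Exception (c)'s conditions are all satisfied: a current General Permit is held; the facility's operating hours per week are 64, under the 90 limit. However, paragraph (f) must be considered: (f) is engaged — the reportable unit count is 64, below the 81 limit. So (c) is unavailable.
All of (d)'s requirements are met (the facility operates on a batch process; average daily discharge volume is 500 litres, below the 620 litres limit). Under paragraphs (g)–(l): (g) would limit (d) — the reference index is 175, meeting the 166 threshold — but (h) sets (g) aside: (h) operates against (g): a current Category 1 Approval is held. (i) would limit (h) — a current Annual Notice is held — but (j) sets (i) aside: (j) is triggered — the facility is within 200 m of a designated waterway. (k) is engaged (discharge temperature exceeds 35 °C), but yields to (l): (l) is triggered — a current Provisional Exemption Letter is held. So (d) applies.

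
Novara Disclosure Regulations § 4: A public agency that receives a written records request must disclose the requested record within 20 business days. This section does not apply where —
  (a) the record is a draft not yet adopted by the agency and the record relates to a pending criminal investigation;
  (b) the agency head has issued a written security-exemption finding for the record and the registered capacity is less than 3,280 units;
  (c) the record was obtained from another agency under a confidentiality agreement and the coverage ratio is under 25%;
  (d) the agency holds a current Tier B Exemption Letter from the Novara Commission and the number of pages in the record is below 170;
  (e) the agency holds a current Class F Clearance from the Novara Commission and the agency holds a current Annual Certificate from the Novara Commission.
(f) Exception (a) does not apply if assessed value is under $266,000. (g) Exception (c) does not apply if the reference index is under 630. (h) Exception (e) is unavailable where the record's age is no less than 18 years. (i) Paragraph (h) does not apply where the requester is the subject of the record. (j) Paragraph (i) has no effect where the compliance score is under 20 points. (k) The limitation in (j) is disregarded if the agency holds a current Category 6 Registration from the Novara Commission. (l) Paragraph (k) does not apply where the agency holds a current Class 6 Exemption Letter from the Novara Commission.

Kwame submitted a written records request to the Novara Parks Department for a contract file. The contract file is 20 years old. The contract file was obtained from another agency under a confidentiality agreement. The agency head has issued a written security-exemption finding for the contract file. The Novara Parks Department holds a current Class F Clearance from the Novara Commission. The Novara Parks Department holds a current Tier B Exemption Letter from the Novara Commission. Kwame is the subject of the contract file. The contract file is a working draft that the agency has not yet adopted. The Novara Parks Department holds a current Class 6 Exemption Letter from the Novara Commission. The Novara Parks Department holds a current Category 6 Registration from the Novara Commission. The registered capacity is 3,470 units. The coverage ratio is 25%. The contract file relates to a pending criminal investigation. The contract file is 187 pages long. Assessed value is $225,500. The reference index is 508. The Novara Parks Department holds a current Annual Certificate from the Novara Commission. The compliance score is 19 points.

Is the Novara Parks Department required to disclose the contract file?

All of (a)'s requirements are met (the contract file is an unadopted draft; the contract file relates to a pending investigation). Turning to paragraph (f): (f) operates against (a): assessed value is $225,500, under the $266,000 limit. Exception (a) does not apply.
Exception (b) does not apply: the registered capacity is 3,470 units, not less than 3,280 units.
Exception (c) fails — the coverage ratio is 25%, not under 25%.
Exception (d) fails — the number of pages in the record is 187, not below 170.
All of (e)'s requirements are met (a current Class F Clearance is held; a current Annual Certificate is held). However, paragraphs (h)–(l) must be considered: (h) operates against (e): the record's age is 20 years, meeting the 18 years threshold. (i) would limit (h) — Kwame is the subject of the contract file — but (j) sets (i) aside: (j) operates against (i): the compliance score is 19 points, under the 20 points limit. (k) is engaged (a current Category 6 Registration is held), but yields to (l): (l) operates against (k): a current Class 6 Exemption Letter is held. (e) is therefore removed.
Every exception is unavailable, so the rule governs.

Yes — the Novara Parks Department must disclose the contract file.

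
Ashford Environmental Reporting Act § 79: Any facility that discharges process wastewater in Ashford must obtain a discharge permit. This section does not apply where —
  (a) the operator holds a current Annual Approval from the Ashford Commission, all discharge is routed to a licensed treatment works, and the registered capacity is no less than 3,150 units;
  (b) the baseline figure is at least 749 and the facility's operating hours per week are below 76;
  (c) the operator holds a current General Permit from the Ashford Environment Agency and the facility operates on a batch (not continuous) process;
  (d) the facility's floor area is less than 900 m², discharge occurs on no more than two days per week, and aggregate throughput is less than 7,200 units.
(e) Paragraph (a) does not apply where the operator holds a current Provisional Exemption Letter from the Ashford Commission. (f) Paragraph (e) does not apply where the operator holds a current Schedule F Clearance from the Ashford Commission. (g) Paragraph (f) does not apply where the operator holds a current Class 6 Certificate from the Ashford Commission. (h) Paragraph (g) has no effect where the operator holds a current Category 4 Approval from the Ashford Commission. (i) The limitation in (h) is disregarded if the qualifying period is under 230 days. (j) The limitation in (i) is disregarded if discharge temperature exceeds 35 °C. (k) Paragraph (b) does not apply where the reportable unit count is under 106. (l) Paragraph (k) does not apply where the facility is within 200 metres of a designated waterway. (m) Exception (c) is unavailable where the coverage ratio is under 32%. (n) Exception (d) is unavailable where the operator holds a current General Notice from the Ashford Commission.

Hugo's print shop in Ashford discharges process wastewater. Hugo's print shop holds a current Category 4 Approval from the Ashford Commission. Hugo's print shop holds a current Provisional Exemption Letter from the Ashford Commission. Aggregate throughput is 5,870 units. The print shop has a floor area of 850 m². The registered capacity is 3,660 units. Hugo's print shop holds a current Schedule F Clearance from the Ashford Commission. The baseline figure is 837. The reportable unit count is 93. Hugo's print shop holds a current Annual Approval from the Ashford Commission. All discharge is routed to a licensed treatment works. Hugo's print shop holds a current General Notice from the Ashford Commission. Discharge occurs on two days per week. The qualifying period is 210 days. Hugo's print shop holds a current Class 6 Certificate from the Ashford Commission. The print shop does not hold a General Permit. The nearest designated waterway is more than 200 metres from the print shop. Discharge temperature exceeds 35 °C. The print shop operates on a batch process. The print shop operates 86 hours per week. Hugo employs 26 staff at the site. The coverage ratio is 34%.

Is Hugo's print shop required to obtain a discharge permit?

Exception (a) is satisfied on its face — a current Annual Approval is held; discharge is routed to a licensed treatment works; the registered capacity is 3,660 units, meeting the 3,150 units threshold. Under paragraphs (e)–(j): (e) is engaged (a current Provisional Exemption Letter is held), but is itself disapplied by (f): (f) operates against (e): a current Schedule F Clearance is held. (g) would limit (f) — a current Class 6 Certificate is held — but (h) sets (g) aside: (h) is engaged — a current Category 4 Approval is held. (i) would limit (h) — the qualifying period is 210 days, under the 230 days limit — but (j) sets (i) aside: (j) operates against (i): discharge temperature exceeds 35 °C. So (a) applies.
Exception (b) requires that the facility's operating hours per week are below 76; but the facility's operating hours per week are 86, not below 76, so (b) is unavailable.
Exception (c) does not apply: no General Permit is held.
Exception (d) is satisfied on its face — the facility's floor area is 850 m², less than the 900 m² limit; discharge occurs on no more than two days per week; aggregate throughput is 5,870 units, less than the 7,200 units limit. But applying paragraph (n): (n) operates against (d): a current General Notice is held. So (d) is unavailable.

No — exception (a) applies; Hugo's print shop is not required to obtain a discharge permit.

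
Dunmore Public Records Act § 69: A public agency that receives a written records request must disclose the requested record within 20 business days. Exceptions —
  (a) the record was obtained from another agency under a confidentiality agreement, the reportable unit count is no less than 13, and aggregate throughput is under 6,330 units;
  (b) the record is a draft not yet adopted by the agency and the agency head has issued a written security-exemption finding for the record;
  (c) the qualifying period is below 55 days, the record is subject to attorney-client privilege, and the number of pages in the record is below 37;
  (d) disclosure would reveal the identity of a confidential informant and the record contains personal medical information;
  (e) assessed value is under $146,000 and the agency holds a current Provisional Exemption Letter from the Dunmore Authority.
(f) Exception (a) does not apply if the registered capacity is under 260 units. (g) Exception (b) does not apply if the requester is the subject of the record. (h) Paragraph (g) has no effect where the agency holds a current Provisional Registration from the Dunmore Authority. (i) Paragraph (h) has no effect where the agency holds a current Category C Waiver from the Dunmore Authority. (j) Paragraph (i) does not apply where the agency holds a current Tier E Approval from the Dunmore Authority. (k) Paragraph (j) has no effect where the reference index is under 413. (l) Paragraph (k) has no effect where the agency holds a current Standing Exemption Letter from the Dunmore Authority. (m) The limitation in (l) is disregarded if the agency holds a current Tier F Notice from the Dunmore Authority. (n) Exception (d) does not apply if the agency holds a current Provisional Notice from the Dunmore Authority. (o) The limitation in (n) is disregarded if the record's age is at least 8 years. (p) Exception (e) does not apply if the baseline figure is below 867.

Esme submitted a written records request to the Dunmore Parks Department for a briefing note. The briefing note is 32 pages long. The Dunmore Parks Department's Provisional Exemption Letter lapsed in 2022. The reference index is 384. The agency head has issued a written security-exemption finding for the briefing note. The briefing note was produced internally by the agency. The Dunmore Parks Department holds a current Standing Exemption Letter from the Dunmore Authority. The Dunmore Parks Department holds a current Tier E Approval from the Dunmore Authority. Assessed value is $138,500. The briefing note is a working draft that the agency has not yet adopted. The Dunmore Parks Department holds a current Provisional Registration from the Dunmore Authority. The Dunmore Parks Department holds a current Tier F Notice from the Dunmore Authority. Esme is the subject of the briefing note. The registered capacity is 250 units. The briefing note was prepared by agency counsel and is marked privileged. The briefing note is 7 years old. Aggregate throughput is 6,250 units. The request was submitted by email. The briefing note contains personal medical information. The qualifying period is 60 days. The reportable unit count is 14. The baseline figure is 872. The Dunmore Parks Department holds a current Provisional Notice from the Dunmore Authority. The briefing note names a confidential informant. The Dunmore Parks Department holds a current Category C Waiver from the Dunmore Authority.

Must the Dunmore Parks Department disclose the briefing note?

Exception (a) does not apply: the briefing note was produced internally.
Exception (b) is satisfied on its face — the briefing note is an unadopted draft; a written security-exemption finding has been issued. However, paragraphs (g)–(m) must be considered: (g) is triggered — Esme is the subject of the briefing note. (h) applies (a current Provisional Registration is held), but is set aside by (i): (i) operates against (h): a current Category C Waiver is held. (j) applies (a current Tier E Approval is held), but is overridden by (k): (k) operates against (j): the reference index is 384, under the 413 limit. (l) would limit (k) — a current Standing Exemption Letter is held — but (m) sets (l) aside: (m) operates against (l): a current Tier F Notice is held. So (b) is unavailable.
Exception (c) does not apply: the qualifying period is 60 days, not below 55 days.
Exception (d) is satisfied on its face — the briefing note names a confidential informant; the briefing note contains personal medical information. Turning to paragraphs (n)–(o): (n) operates against (d): a current Provisional Notice is held. (o) does not operate here (the record's age is 7 years, short of 8 years), so (n) stands. (d) is therefore removed.
Exception (e) requires that the agency holds a current Provisional Exemption Letter from the Dunmore Authority; but there is no Provisional Exemption Letter in force, so (e) is unavailable.
None of the exceptions is available; § 69 applies in full.

Yes — the Dunmore Parks Department must disclose the briefing note.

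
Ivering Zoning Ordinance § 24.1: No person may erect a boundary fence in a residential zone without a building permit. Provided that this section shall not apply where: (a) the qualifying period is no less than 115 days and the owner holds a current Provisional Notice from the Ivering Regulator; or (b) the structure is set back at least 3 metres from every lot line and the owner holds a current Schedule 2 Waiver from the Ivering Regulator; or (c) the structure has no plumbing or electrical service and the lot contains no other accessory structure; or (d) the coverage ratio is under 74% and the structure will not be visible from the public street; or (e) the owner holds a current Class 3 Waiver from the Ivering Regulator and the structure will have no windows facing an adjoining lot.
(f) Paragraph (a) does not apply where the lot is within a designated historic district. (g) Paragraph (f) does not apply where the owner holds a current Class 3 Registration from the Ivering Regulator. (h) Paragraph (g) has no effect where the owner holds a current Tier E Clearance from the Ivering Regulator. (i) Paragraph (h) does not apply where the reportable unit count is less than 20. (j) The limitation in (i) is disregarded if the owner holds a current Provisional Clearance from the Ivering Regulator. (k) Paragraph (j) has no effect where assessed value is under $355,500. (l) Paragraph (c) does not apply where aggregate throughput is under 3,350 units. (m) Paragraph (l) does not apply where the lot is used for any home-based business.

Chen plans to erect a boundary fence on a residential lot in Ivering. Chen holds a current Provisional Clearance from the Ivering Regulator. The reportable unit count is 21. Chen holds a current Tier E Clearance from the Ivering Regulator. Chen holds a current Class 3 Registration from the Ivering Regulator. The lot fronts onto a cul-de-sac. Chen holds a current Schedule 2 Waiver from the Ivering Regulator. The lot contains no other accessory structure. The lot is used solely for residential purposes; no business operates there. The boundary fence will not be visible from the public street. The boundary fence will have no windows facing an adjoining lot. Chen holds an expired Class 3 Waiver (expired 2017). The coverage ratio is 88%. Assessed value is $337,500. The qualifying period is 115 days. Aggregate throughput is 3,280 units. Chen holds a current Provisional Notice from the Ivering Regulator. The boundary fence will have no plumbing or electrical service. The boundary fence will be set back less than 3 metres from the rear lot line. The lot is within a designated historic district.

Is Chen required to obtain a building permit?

Yes — Chen must obtain a building permit.

Exception (a): the qualifying period is 115 days, meeting the 115 days threshold; a current Provisional Notice is held — every condition holds. But applying paragraphs (f)–(k): (f) operates against (a): the lot is in a historic district. (g) would limit (f) — a current Class 3 Registration is held — but (h) sets (g) aside: (h) operates against (g): a current Tier E Clearance is held. (i), which would lift (h), is not engaged — the reportable unit count is 21, not less than 20. Exception (a) does not apply.
Exception (b) requires that the structure is set back at least 3 metres from every lot line; but the rear setback is under 3 m, so (b) is unavailable.
Exception (c) is satisfied on its face — there is no plumbing or electrical service; the lot has no other accessory structure. But: (l) operates against (c): aggregate throughput is 3,280 units, under the 3,350 units limit. (m), which would lift (l), is inapplicable — the lot is solely residential. (c) is therefore removed.
Exception (d) requires that the coverage ratio is under 74%; but the coverage ratio is 88%, not under 74%, so (d) is unavailable.
Exception (e) fails — no current Class 3 Waiver is held.
None of the exceptions is available; § 24.1 applies in full.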